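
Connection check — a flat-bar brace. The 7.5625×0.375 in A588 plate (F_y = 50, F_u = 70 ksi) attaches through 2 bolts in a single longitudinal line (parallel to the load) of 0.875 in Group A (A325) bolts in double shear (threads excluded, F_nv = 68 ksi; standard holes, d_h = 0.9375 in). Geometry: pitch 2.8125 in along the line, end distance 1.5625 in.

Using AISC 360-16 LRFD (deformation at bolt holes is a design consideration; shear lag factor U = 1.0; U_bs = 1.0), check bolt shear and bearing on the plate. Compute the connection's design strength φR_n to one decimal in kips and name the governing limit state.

67.2 kips (bearing governs)

Bolt shear: A_b = π(0.875)²/4 = 0.60132 in². φR_n = 0.75 × 68 × 0.60132 × 2 × 2 = 122.7 kips.
Bearing (0.375 in plate, F_u = 70 ksi): end bolts L_c = 1.5625 − 0.9375/2 = 1.09375, R_n = min(1.2×1.09375×0.375×70, 2.4×0.875×0.375×70) = 34.453 kips/bolt; interior L_c = 2.8125 − 0.9375 = 1.875, R_n = 55.125 kips/bolt. φR_n = 0.75 × (1×34.453 + 1×55.125) = 67.2 kips.
Governing: min(122.7, 67.2) = 67.2 kips → bearing.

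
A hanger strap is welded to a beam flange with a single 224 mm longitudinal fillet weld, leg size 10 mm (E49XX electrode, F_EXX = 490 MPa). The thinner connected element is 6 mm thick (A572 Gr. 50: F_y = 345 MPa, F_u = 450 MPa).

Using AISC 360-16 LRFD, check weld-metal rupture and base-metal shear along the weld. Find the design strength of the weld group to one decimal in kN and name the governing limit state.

Weld metal: throat = 0.707×10 = 7.07 mm, L = 224 mm. φR_n = 0.75 × 0.6 × 490 × 7.07 × 224 = 349.2 kN.
Base metal shear (6 mm plate): yield φR_n = 1.0×0.6×345×6×224 = 278.2 kN; rupture φR_n = 0.75×0.6×450×6×224 = 272.2 kN; take 272.2 kN (rupture).
Governing: min(349.2, 272.2) = 272.2 kN → base-metal shear.

272.2 kN (base-metal shear governs)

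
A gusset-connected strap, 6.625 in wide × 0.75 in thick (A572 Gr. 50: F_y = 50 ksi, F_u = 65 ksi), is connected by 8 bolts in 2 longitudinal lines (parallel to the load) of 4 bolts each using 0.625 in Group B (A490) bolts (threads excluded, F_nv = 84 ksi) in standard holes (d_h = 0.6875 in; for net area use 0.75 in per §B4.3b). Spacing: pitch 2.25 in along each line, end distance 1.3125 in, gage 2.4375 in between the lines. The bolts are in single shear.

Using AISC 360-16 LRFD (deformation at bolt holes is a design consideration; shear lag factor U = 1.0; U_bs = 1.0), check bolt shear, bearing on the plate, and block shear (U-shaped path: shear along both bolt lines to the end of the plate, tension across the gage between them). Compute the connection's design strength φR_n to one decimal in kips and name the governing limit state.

154.6 kips (bolt shear governs)

Bolt shear: A_b = π(0.625)²/4 = 0.3068 in². φR_n = 0.75 × 84 × 0.3068 × 8 × 1 = 154.6 kips.
Bearing (0.75 in plate, F_u = 65 ksi): end bolts L_c = 1.3125 − 0.6875/2 = 0.96875, R_n = min(1.2×0.96875×0.75×65, 2.4×0.625×0.75×65) = 56.672 kips/bolt; interior L_c = 2.25 − 0.6875 = 1.5625, R_n = 73.125 kips/bolt. φR_n = 0.75 × (2×56.672 + 6×73.125) = 414.1 kips.
Block shear: shear path 2×[1.3125+3×2.25] = 2×8.0625 in, A_gv = 12.094, A_nv = 2×(8.0625 − 3.5×0.75)×0.75 = 8.1563 in²; tension across gage: (2.4375 − 1×0.75)×0.75 = 1.2656 in². R_n = min(0.6×65×8.1563, 0.6×50×12.094) + 1.0×65×1.2656 = min(318.1, 362.82) + 82.264 = 400.36 kips. φR_n = 0.75 × 400.36 = 300.3 kips.
Governing: min(154.6, 414.1, 300.3) = 154.6 kips → bolt shear.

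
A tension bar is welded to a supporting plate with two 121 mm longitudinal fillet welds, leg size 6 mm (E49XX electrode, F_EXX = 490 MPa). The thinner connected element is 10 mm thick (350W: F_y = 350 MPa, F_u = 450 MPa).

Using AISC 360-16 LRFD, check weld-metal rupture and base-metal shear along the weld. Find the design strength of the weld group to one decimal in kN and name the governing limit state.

226.4 kN (weld metal governs)

Weld metal: throat = 0.707×6 = 4.242 mm, L = 2×121 = 242 mm. φR_n = 0.75 × 0.6 × 490 × 4.242 × 242 = 226.4 kN.
Base metal shear (10 mm plate): yield φR_n = 1.0×0.6×350×10×242 = 508.2 kN; rupture φR_n = 0.75×0.6×450×10×242 = 490.1 kN; take 490.1 kN (rupture).
Governing: min(226.4, 490.1) = 226.4 kN → weld metal.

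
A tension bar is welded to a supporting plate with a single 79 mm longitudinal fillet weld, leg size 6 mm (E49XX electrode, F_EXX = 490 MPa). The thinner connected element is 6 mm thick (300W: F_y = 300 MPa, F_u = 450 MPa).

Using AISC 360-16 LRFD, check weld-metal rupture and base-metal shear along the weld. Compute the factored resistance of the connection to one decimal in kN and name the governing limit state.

73.9 kN (weld metal governs)

Weld metal: throat = 0.707×6 = 4.242 mm, L = 79 mm. φR_n = 0.75 × 0.6 × 490 × 4.242 × 79 = 73.9 kN.
Base metal shear (6 mm plate): yield φR_n = 1.0×0.6×300×6×79 = 85.3 kN; rupture φR_n = 0.75×0.6×450×6×79 = 96.0 kN; take 85.3 kN (yield).
Governing: min(73.9, 85.3) = 73.9 kN → weld metal.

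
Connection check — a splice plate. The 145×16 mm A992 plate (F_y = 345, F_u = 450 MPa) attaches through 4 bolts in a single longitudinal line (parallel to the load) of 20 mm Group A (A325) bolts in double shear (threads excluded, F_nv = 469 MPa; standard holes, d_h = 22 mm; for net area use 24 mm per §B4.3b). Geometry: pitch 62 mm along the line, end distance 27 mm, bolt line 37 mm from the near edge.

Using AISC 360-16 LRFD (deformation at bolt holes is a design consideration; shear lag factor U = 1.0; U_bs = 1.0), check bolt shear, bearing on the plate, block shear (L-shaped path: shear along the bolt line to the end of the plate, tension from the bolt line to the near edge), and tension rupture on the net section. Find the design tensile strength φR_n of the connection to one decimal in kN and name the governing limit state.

553.0 kN (block shear governs)

Bolt shear: A_b = π(20)²/4 = 314.16 mm². φR_n = 0.75 × 469 × 314.16 × 4 × 2 = 884.0 kN.
Bearing (16 mm plate, F_u = 450 MPa): end bolts L_c = 27 − 22/2 = 16, R_n = min(1.2×16×16×450, 2.4×20×16×450) = 138.24 kN/bolt; interior L_c = 62 − 22 = 40, R_n = 345.6 kN/bolt. φR_n = 0.75 × (1×138.24 + 3×345.6) = 881.3 kN.
Block shear: shear path 1×[27+3×62] = 1×213 mm, A_gv = 3408, A_nv = 1×(213 − 3.5×24)×16 = 2064 mm²; tension to near edge: (37 − 0.5×24)×16 = 400 mm². R_n = min(0.6×450×2064, 0.6×345×3408) + 1.0×450×400 = min(557.28, 705.46) + 180 = 737.28 kN. φR_n = 0.75 × 737.28 = 553.0 kN.
Tension rupture (net): A_n = (145 − 1×24)×16 = 1936 mm² (U = 1.0, A_e = A_n). φR_n = 0.75 × 450 × 1936 = 653.4 kN.
Governing: min(884.0, 881.3, 553.0, 653.4) = 553.0 kN → block shear.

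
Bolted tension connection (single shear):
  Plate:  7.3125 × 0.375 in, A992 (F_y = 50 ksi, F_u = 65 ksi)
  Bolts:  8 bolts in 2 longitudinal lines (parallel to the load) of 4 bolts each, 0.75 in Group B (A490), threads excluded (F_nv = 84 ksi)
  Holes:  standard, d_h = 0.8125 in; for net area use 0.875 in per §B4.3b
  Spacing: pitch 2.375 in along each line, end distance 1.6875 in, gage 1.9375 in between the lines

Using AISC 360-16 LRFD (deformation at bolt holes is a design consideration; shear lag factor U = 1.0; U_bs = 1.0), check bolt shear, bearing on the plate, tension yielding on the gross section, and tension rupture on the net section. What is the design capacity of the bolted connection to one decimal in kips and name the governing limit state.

101.7 kips (net-section rupture governs)

Bolt shear: A_b = π(0.75)²/4 = 0.44179 in². φR_n = 0.75 × 84 × 0.44179 × 8 × 1 = 222.7 kips.
Bearing (0.375 in plate, F_u = 65 ksi): end bolts L_c = 1.6875 − 0.8125/2 = 1.28125, R_n = min(1.2×1.28125×0.375×65, 2.4×0.75×0.375×65) = 37.477 kips/bolt; interior L_c = 2.375 − 0.8125 = 1.5625, R_n = 43.875 kips/bolt. φR_n = 0.75 × (2×37.477 + 6×43.875) = 253.7 kips.
Tension yield (gross): A_g = 7.3125×0.375 = 2.7422 in². φR_n = 0.90 × 50 × 2.7422 = 123.4 kips.
Tension rupture (net): A_n = (7.3125 − 2×0.875)×0.375 = 2.0859 in² (U = 1.0, A_e = A_n). φR_n = 0.75 × 65 × 2.0859 = 101.7 kips.
Governing: min(222.7, 253.7, 123.4, 101.7) = 101.7 kips → net-section rupture.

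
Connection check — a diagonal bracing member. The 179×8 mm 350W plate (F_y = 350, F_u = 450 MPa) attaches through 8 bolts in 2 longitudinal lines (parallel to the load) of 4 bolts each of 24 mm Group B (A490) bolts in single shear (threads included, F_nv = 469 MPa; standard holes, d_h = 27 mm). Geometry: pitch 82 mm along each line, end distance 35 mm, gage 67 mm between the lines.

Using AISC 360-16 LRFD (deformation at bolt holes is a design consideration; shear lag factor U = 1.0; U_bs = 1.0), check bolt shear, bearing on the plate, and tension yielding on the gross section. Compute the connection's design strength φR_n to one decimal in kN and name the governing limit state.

Bolt shear: A_b = π(24)²/4 = 452.39 mm². φR_n = 0.75 × 469 × 452.39 × 8 × 1 = 1273.0 kN.
Bearing (8 mm plate, F_u = 450 MPa): end bolts L_c = 35 − 27/2 = 21.5, R_n = min(1.2×21.5×8×450, 2.4×24×8×450) = 92.88 kN/bolt; interior L_c = 82 − 27 = 55, R_n = 207.36 kN/bolt. φR_n = 0.75 × (2×92.88 + 6×207.36) = 1072.4 kN.
Tension yield (gross): A_g = 179×8 = 1432 mm². φR_n = 0.90 × 350 × 1432 = 451.1 kN.
Governing: min(1273.0, 1072.4, 451.1) = 451.1 kN → gross-section yield.

451.1 kN (gross-section yield governs)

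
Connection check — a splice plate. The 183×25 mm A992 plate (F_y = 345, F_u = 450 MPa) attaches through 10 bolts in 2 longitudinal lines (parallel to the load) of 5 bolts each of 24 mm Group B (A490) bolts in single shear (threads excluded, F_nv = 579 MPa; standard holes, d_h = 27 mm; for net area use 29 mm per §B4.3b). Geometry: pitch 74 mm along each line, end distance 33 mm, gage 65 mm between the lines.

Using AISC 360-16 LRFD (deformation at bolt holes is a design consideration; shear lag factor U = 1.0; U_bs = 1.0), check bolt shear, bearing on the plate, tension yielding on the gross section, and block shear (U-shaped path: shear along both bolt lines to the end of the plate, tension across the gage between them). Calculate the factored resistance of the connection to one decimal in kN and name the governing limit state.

1420.5 kN (gross-section yield governs)

Bolt shear: A_b = π(24)²/4 = 452.39 mm². φR_n = 0.75 × 579 × 452.39 × 10 × 1 = 1964.5 kN.
Bearing (25 mm plate, F_u = 450 MPa): end bolts L_c = 33 − 27/2 = 19.5, R_n = min(1.2×19.5×25×450, 2.4×24×25×450) = 263.25 kN/bolt; interior L_c = 74 − 27 = 47, R_n = 634.5 kN/bolt. φR_n = 0.75 × (2×263.25 + 8×634.5) = 4201.9 kN.
Tension yield (gross): A_g = 183×25 = 4575 mm². φR_n = 0.90 × 345 × 4575 = 1420.5 kN.
Block shear: shear path 2×[33+4×74] = 2×329 mm, A_gv = 16450, A_nv = 2×(329 − 4.5×29)×25 = 9925 mm²; tension across gage: (65 − 1×29)×25 = 900 mm². R_n = min(0.6×450×9925, 0.6×345×16450) + 1.0×450×900 = min(2679.8, 3405.2) + 405 = 3084.8 kN. φR_n = 0.75 × 3084.8 = 2313.6 kN.
Governing: min(1964.5, 4201.9, 1420.5, 2313.6) = 1420.5 kN → gross-section yield.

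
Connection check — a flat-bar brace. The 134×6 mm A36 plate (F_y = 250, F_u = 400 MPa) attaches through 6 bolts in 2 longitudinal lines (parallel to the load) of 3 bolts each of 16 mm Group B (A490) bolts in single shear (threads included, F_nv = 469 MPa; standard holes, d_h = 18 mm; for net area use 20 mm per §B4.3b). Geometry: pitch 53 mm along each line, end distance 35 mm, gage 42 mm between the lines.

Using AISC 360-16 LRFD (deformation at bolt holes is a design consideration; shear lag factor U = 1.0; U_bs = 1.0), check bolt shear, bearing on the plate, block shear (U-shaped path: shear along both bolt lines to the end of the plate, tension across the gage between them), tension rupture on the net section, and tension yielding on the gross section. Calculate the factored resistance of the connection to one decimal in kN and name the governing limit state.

169.2 kN (net-section rupture governs)

Bolt shear: A_b = π(16)²/4 = 201.06 mm². φR_n = 0.75 × 469 × 201.06 × 6 × 1 = 424.3 kN.
Bearing (6 mm plate, F_u = 400 MPa): end bolts L_c = 35 − 18/2 = 26, R_n = min(1.2×26×6×400, 2.4×16×6×400) = 74.88 kN/bolt; interior L_c = 53 − 18 = 35, R_n = 92.16 kN/bolt. φR_n = 0.75 × (2×74.88 + 4×92.16) = 388.8 kN.
Block shear: shear path 2×[35+2×53] = 2×141 mm, A_gv = 1692, A_nv = 2×(141 − 2.5×20)×6 = 1092 mm²; tension across gage: (42 − 1×20)×6 = 132 mm². R_n = min(0.6×400×1092, 0.6×250×1692) + 1.0×400×132 = min(262.08, 253.8) + 52.8 = 306.6 kN. φR_n = 0.75 × 306.6 = 230.0 kN.
Tension rupture (net): A_n = (134 − 2×20)×6 = 564 mm² (U = 1.0, A_e = A_n). φR_n = 0.75 × 400 × 564 = 169.2 kN.
Tension yield (gross): A_g = 134×6 = 804 mm². φR_n = 0.90 × 250 × 804 = 180.9 kN.
Governing: min(424.3, 388.8, 230.0, 169.2, 180.9) = 169.2 kN → net-section rupture.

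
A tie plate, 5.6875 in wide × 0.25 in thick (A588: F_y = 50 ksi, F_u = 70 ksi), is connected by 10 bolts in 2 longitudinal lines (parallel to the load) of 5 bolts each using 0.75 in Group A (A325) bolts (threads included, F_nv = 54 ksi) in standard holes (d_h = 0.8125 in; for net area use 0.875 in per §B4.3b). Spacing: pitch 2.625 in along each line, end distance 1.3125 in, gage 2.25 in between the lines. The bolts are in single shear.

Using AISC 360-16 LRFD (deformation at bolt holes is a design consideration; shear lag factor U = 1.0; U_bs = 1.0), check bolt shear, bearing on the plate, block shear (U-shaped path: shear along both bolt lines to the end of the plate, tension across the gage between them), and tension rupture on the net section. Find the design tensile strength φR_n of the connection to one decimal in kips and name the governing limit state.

51.7 kips (net-section rupture governs)

Bolt shear: A_b = π(0.75)²/4 = 0.44179 in². φR_n = 0.75 × 54 × 0.44179 × 10 × 1 = 178.9 kips.
Bearing (0.25 in plate, F_u = 70 ksi): end bolts L_c = 1.3125 − 0.8125/2 = 0.90625, R_n = min(1.2×0.90625×0.25×70, 2.4×0.75×0.25×70) = 19.031 kips/bolt; interior L_c = 2.625 − 0.8125 = 1.8125, R_n = 31.5 kips/bolt. φR_n = 0.75 × (2×19.031 + 8×31.5) = 217.5 kips.
Block shear: shear path 2×[1.3125+4×2.625] = 2×11.8125 in, A_gv = 5.9063, A_nv = 2×(11.8125 − 4.5×0.875)×0.25 = 3.9375 in²; tension across gage: (2.25 − 1×0.875)×0.25 = 0.34375 in². R_n = min(0.6×70×3.9375, 0.6×50×5.9063) + 1.0×70×0.34375 = min(165.38, 177.19) + 24.063 = 189.44 kips. φR_n = 0.75 × 189.44 = 142.1 kips.
Tension rupture (net): A_n = (5.6875 − 2×0.875)×0.25 = 0.98438 in² (U = 1.0, A_e = A_n). φR_n = 0.75 × 70 × 0.98438 = 51.7 kips.
Governing: min(178.9, 217.5, 142.1, 51.7) = 51.7 kips → net-section rupture.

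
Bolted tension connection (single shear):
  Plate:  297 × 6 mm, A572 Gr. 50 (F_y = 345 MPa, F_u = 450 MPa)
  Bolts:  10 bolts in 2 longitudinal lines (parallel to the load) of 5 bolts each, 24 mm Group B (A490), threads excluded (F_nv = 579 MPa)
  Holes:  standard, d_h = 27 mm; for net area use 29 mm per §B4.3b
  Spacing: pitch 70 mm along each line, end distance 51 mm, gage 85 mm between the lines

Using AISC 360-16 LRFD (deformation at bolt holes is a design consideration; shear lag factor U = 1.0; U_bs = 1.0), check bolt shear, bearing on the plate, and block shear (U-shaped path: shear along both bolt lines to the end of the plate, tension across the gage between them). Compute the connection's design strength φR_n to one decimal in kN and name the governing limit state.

Bolt shear: A_b = π(24)²/4 = 452.39 mm². φR_n = 0.75 × 579 × 452.39 × 10 × 1 = 1964.5 kN.
Bearing (6 mm plate, F_u = 450 MPa): end bolts L_c = 51 − 27/2 = 37.5, R_n = min(1.2×37.5×6×450, 2.4×24×6×450) = 121.5 kN/bolt; interior L_c = 70 − 27 = 43, R_n = 139.32 kN/bolt. φR_n = 0.75 × (2×121.5 + 8×139.32) = 1018.2 kN.
Block shear: shear path 2×[51+4×70] = 2×331 mm, A_gv = 3972, A_nv = 2×(331 − 4.5×29)×6 = 2406 mm²; tension across gage: (85 − 1×29)×6 = 336 mm². R_n = min(0.6×450×2406, 0.6×345×3972) + 1.0×450×336 = min(649.62, 822.2) + 151.2 = 800.82 kN. φR_n = 0.75 × 800.82 = 600.6 kN.
Governing: min(1964.5, 1018.2, 600.6) = 600.6 kN → block shear.

600.6 kN (block shear governs)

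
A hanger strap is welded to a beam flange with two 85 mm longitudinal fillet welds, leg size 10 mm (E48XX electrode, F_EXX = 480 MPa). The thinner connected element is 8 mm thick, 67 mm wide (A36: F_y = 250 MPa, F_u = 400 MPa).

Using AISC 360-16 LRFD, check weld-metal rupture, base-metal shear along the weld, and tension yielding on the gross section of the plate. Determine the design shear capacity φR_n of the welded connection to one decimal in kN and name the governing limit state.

Weld metal: throat = 0.707×10 = 7.07 mm, L = 2×85 = 170 mm. φR_n = 0.75 × 0.6 × 480 × 7.07 × 170 = 259.6 kN.
Base metal shear (8 mm plate): yield φR_n = 1.0×0.6×250×8×170 = 204.0 kN; rupture φR_n = 0.75×0.6×400×8×170 = 244.8 kN; take 204.0 kN (yield).
Tension yield (gross): A_g = 67×8 = 536 mm². φR_n = 0.90 × 250 × 536 = 120.6 kN.
Governing: min(259.6, 204.0, 120.6) = 120.6 kN → gross-section yield.

120.6 kN (gross-section yield governs)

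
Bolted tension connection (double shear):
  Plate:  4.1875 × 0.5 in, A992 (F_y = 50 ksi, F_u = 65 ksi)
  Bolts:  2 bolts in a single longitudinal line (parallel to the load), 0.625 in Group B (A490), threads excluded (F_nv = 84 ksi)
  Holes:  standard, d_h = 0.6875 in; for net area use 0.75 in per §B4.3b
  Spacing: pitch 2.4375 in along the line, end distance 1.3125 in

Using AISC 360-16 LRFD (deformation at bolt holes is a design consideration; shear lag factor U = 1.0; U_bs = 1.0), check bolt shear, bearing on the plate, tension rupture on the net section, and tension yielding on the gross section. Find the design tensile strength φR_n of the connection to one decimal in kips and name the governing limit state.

64.9 kips (bearing governs)

Bolt shear: A_b = π(0.625)²/4 = 0.3068 in². φR_n = 0.75 × 84 × 0.3068 × 2 × 2 = 77.3 kips.
Bearing (0.5 in plate, F_u = 65 ksi): end bolts L_c = 1.3125 − 0.6875/2 = 0.96875, R_n = min(1.2×0.96875×0.5×65, 2.4×0.625×0.5×65) = 37.781 kips/bolt; interior L_c = 2.4375 − 0.6875 = 1.75, R_n = 48.75 kips/bolt. φR_n = 0.75 × (1×37.781 + 1×48.75) = 64.9 kips.
Tension rupture (net): A_n = (4.1875 − 1×0.75)×0.5 = 1.7188 in² (U = 1.0, A_e = A_n). φR_n = 0.75 × 65 × 1.7188 = 83.8 kips.
Tension yield (gross): A_g = 4.1875×0.5 = 2.0938 in². φR_n = 0.90 × 50 × 2.0938 = 94.2 kips.
Governing: min(77.3, 64.9, 83.8, 94.2) = 64.9 kips → bearing.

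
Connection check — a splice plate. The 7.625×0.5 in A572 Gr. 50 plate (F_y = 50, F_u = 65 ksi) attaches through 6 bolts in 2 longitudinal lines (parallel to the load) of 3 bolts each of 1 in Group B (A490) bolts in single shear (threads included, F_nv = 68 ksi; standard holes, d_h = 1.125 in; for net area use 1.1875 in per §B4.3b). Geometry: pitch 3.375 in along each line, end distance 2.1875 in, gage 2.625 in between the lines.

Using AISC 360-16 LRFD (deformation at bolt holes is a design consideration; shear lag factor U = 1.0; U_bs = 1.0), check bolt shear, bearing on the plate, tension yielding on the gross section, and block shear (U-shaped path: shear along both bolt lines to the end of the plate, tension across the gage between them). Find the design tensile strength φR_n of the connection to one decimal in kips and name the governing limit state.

171.6 kips (gross-section yield governs)

Bolt shear: A_b = π(1)²/4 = 0.7854 in². φR_n = 0.75 × 68 × 0.7854 × 6 × 1 = 240.3 kips.
Bearing (0.5 in plate, F_u = 65 ksi): end bolts L_c = 2.1875 − 1.125/2 = 1.625, R_n = min(1.2×1.625×0.5×65, 2.4×1×0.5×65) = 63.375 kips/bolt; interior L_c = 3.375 − 1.125 = 2.25, R_n = 78 kips/bolt. φR_n = 0.75 × (2×63.375 + 4×78) = 329.1 kips.
Tension yield (gross): A_g = 7.625×0.5 = 3.8125 in². φR_n = 0.90 × 50 × 3.8125 = 171.6 kips.
Block shear: shear path 2×[2.1875+2×3.375] = 2×8.9375 in, A_gv = 8.9375, A_nv = 2×(8.9375 − 2.5×1.1875)×0.5 = 5.9688 in²; tension across gage: (2.625 − 1×1.1875)×0.5 = 0.71875 in². R_n = min(0.6×65×5.9688, 0.6×50×8.9375) + 1.0×65×0.71875 = min(232.78, 268.13) + 46.719 = 279.5 kips. φR_n = 0.75 × 279.5 = 209.6 kips.
Governing: min(240.3, 329.1, 171.6, 209.6) = 171.6 kips → gross-section yield.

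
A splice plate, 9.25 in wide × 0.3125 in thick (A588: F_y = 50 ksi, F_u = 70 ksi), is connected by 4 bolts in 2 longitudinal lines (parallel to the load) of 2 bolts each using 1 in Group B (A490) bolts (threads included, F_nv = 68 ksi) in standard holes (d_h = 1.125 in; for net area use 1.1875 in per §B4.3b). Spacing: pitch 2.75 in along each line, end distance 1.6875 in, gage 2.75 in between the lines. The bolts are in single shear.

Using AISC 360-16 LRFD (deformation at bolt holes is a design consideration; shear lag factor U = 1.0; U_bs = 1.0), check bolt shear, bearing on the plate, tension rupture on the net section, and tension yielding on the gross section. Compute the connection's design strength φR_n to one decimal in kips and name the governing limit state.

Bolt shear: A_b = π(1)²/4 = 0.7854 in². φR_n = 0.75 × 68 × 0.7854 × 4 × 1 = 160.2 kips.
Bearing (0.3125 in plate, F_u = 70 ksi): end bolts L_c = 1.6875 − 1.125/2 = 1.125, R_n = min(1.2×1.125×0.3125×70, 2.4×1×0.3125×70) = 29.531 kips/bolt; interior L_c = 2.75 − 1.125 = 1.625, R_n = 42.656 kips/bolt. φR_n = 0.75 × (2×29.531 + 2×42.656) = 108.3 kips.
Tension rupture (net): A_n = (9.25 − 2×1.1875)×0.3125 = 2.1484 in² (U = 1.0, A_e = A_n). φR_n = 0.75 × 70 × 2.1484 = 112.8 kips.
Tension yield (gross): A_g = 9.25×0.3125 = 2.8906 in². φR_n = 0.90 × 50 × 2.8906 = 130.1 kips.
Governing: min(160.2, 108.3, 112.8, 130.1) = 108.3 kips → bearing.

108.3 kips (bearing governs)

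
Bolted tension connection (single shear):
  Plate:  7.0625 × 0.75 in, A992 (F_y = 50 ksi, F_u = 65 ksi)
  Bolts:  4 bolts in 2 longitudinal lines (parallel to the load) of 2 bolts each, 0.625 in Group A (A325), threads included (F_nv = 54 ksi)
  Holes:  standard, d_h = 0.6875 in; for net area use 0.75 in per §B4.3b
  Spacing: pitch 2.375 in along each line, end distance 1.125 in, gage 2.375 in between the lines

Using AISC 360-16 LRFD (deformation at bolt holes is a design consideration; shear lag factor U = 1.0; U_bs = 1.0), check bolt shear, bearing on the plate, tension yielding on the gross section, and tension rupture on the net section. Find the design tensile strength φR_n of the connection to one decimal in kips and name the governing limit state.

49.7 kips (bolt shear governs)

Bolt shear: A_b = π(0.625)²/4 = 0.3068 in². φR_n = 0.75 × 54 × 0.3068 × 4 × 1 = 49.7 kips.
Bearing (0.75 in plate, F_u = 65 ksi): end bolts L_c = 1.125 − 0.6875/2 = 0.78125, R_n = min(1.2×0.78125×0.75×65, 2.4×0.625×0.75×65) = 45.703 kips/bolt; interior L_c = 2.375 − 0.6875 = 1.6875, R_n = 73.125 kips/bolt. φR_n = 0.75 × (2×45.703 + 2×73.125) = 178.2 kips.
Tension yield (gross): A_g = 7.0625×0.75 = 5.2969 in². φR_n = 0.90 × 50 × 5.2969 = 238.4 kips.
Tension rupture (net): A_n = (7.0625 − 2×0.75)×0.75 = 4.1719 in² (U = 1.0, A_e = A_n). φR_n = 0.75 × 65 × 4.1719 = 203.4 kips.
Governing: min(49.7, 178.2, 238.4, 203.4) = 49.7 kips → bolt shear.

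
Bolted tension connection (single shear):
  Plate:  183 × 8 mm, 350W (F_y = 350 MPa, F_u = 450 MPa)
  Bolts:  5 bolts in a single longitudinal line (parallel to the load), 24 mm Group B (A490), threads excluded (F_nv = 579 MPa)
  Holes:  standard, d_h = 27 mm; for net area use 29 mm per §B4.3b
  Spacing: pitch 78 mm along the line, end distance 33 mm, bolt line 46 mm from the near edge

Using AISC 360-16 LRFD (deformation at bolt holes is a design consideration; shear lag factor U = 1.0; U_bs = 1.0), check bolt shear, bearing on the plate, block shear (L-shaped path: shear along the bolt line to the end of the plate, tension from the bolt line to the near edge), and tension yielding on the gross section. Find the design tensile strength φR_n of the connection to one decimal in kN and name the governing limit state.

432.5 kN (block shear governs)

Bolt shear: A_b = π(24)²/4 = 452.39 mm². φR_n = 0.75 × 579 × 452.39 × 5 × 1 = 982.3 kN.
Bearing (8 mm plate, F_u = 450 MPa): end bolts L_c = 33 − 27/2 = 19.5, R_n = min(1.2×19.5×8×450, 2.4×24×8×450) = 84.24 kN/bolt; interior L_c = 78 − 27 = 51, R_n = 207.36 kN/bolt. φR_n = 0.75 × (1×84.24 + 4×207.36) = 685.3 kN.
Block shear: shear path 1×[33+4×78] = 1×345 mm, A_gv = 2760, A_nv = 1×(345 − 4.5×29)×8 = 1716 mm²; tension to near edge: (46 − 0.5×29)×8 = 252 mm². R_n = min(0.6×450×1716, 0.6×350×2760) + 1.0×450×252 = min(463.32, 579.6) + 113.4 = 576.72 kN. φR_n = 0.75 × 576.72 = 432.5 kN.
Tension yield (gross): A_g = 183×8 = 1464 mm². φR_n = 0.90 × 350 × 1464 = 461.2 kN.
Governing: min(982.3, 685.3, 432.5, 461.2) = 432.5 kN → block shear.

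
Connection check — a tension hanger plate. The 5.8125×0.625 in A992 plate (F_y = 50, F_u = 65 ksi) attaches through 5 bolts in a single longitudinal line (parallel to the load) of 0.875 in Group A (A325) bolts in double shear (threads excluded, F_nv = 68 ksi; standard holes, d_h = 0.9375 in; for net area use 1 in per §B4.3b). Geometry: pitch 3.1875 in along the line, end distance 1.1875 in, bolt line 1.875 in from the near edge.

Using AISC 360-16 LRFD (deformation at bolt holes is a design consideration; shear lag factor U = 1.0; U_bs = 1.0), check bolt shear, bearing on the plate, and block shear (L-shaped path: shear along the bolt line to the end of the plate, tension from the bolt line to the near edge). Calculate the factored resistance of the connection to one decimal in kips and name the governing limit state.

214.4 kips (block shear governs)

Bolt shear: A_b = π(0.875)²/4 = 0.60132 in². φR_n = 0.75 × 68 × 0.60132 × 5 × 2 = 306.7 kips.
Bearing (0.625 in plate, F_u = 65 ksi): end bolts L_c = 1.1875 − 0.9375/2 = 0.71875, R_n = min(1.2×0.71875×0.625×65, 2.4×0.875×0.625×65) = 35.039 kips/bolt; interior L_c = 3.1875 − 0.9375 = 2.25, R_n = 85.313 kips/bolt. φR_n = 0.75 × (1×35.039 + 4×85.313) = 282.2 kips.
Block shear: shear path 1×[1.1875+4×3.1875] = 1×13.9375 in, A_gv = 8.7109, A_nv = 1×(13.9375 − 4.5×1)×0.625 = 5.8984 in²; tension to near edge: (1.875 − 0.5×1)×0.625 = 0.85938 in². R_n = min(0.6×65×5.8984, 0.6×50×8.7109) + 1.0×65×0.85938 = min(230.04, 261.33) + 55.86 = 285.9 kips. φR_n = 0.75 × 285.9 = 214.4 kips.
Governing: min(306.7, 282.2, 214.4) = 214.4 kips → block shear.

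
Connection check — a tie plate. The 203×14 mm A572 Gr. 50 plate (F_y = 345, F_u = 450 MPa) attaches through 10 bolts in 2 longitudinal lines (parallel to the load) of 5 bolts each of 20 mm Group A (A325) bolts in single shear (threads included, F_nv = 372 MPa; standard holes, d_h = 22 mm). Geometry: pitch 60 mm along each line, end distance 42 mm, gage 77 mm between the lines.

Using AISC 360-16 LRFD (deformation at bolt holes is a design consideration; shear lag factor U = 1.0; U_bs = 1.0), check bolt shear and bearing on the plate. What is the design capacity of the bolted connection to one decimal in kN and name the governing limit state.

Bolt shear: A_b = π(20)²/4 = 314.16 mm². φR_n = 0.75 × 372 × 314.16 × 10 × 1 = 876.5 kN.
Bearing (14 mm plate, F_u = 450 MPa): end bolts L_c = 42 − 22/2 = 31, R_n = min(1.2×31×14×450, 2.4×20×14×450) = 234.36 kN/bolt; interior L_c = 60 − 22 = 38, R_n = 287.28 kN/bolt. φR_n = 0.75 × (2×234.36 + 8×287.28) = 2075.2 kN.
Governing: min(876.5, 2075.2) = 876.5 kN → bolt shear.

876.5 kN (bolt shear governs)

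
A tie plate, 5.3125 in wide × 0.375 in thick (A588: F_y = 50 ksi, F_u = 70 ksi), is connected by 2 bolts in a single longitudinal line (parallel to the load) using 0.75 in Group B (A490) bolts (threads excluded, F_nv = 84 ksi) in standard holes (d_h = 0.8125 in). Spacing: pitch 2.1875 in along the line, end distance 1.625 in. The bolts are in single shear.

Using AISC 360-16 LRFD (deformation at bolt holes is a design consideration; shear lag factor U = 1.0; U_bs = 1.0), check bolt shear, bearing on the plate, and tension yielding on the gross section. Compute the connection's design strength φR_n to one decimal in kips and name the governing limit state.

55.7 kips (bolt shear governs)

Bolt shear: A_b = π(0.75)²/4 = 0.44179 in². φR_n = 0.75 × 84 × 0.44179 × 2 × 1 = 55.7 kips.
Bearing (0.375 in plate, F_u = 70 ksi): end bolts L_c = 1.625 − 0.8125/2 = 1.21875, R_n = min(1.2×1.21875×0.375×70, 2.4×0.75×0.375×70) = 38.391 kips/bolt; interior L_c = 2.1875 − 0.8125 = 1.375, R_n = 43.313 kips/bolt. φR_n = 0.75 × (1×38.391 + 1×43.313) = 61.3 kips.
Tension yield (gross): A_g = 5.3125×0.375 = 1.9922 in². φR_n = 0.90 × 50 × 1.9922 = 89.6 kips.
Governing: min(55.7, 61.3, 89.6) = 55.7 kips → bolt shear.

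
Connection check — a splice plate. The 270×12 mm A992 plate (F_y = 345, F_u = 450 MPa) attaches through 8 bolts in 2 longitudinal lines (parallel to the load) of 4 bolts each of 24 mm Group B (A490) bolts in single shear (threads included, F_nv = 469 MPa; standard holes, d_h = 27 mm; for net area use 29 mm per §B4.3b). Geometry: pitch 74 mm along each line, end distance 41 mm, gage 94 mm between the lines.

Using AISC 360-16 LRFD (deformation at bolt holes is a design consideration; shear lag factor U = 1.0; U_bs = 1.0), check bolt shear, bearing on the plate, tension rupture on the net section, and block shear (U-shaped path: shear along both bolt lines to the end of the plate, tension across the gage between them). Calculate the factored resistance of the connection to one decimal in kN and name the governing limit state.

858.6 kN (net-section rupture governs)

Bolt shear: A_b = π(24)²/4 = 452.39 mm². φR_n = 0.75 × 469 × 452.39 × 8 × 1 = 1273.0 kN.
Bearing (12 mm plate, F_u = 450 MPa): end bolts L_c = 41 − 27/2 = 27.5, R_n = min(1.2×27.5×12×450, 2.4×24×12×450) = 178.2 kN/bolt; interior L_c = 74 − 27 = 47, R_n = 304.56 kN/bolt. φR_n = 0.75 × (2×178.2 + 6×304.56) = 1637.8 kN.
Tension rupture (net): A_n = (270 − 2×29)×12 = 2544 mm² (U = 1.0, A_e = A_n). φR_n = 0.75 × 450 × 2544 = 858.6 kN.
Block shear: shear path 2×[41+3×74] = 2×263 mm, A_gv = 6312, A_nv = 2×(263 − 3.5×29)×12 = 3876 mm²; tension across gage: (94 − 1×29)×12 = 780 mm². R_n = min(0.6×450×3876, 0.6×345×6312) + 1.0×450×780 = min(1046.5, 1306.6) + 351 = 1397.5 kN. φR_n = 0.75 × 1397.5 = 1048.1 kN.
Governing: min(1273.0, 1637.8, 858.6, 1048.1) = 858.6 kN → net-section rupture.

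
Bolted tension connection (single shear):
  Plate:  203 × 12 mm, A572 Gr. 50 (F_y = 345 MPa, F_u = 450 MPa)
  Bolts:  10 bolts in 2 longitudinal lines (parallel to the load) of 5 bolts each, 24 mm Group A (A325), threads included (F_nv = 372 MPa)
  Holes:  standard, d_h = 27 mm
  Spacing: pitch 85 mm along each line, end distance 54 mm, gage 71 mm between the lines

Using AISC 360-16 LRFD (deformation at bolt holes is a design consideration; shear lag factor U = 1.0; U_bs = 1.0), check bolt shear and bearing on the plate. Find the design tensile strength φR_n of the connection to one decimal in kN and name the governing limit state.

Bolt shear: A_b = π(24)²/4 = 452.39 mm². φR_n = 0.75 × 372 × 452.39 × 10 × 1 = 1262.2 kN.
Bearing (12 mm plate, F_u = 450 MPa): end bolts L_c = 54 − 27/2 = 40.5, R_n = min(1.2×40.5×12×450, 2.4×24×12×450) = 262.44 kN/bolt; interior L_c = 85 − 27 = 58, R_n = 311.04 kN/bolt. φR_n = 0.75 × (2×262.44 + 8×311.04) = 2259.9 kN.
Governing: min(1262.2, 2259.9) = 1262.2 kN → bolt shear.

1262.2 kN (bolt shear governs)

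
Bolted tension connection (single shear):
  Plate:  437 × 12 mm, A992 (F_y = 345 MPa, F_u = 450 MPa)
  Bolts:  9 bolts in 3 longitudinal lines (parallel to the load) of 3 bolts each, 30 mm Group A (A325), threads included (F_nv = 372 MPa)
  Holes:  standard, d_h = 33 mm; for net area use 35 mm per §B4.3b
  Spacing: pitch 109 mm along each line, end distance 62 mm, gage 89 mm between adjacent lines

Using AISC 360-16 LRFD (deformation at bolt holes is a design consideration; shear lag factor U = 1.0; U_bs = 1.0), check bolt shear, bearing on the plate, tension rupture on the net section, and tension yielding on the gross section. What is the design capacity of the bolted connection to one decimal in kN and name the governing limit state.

1344.6 kN (net-section rupture governs)

Bolt shear: A_b = π(30)²/4 = 706.86 mm². φR_n = 0.75 × 372 × 706.86 × 9 × 1 = 1774.9 kN.
Bearing (12 mm plate, F_u = 450 MPa): end bolts L_c = 62 − 33/2 = 45.5, R_n = min(1.2×45.5×12×450, 2.4×30×12×450) = 294.84 kN/bolt; interior L_c = 109 − 33 = 76, R_n = 388.8 kN/bolt. φR_n = 0.75 × (3×294.84 + 6×388.8) = 2413.0 kN.
Tension rupture (net): A_n = (437 − 3×35)×12 = 3984 mm² (U = 1.0, A_e = A_n). φR_n = 0.75 × 450 × 3984 = 1344.6 kN.
Tension yield (gross): A_g = 437×12 = 5244 mm². φR_n = 0.90 × 345 × 5244 = 1628.3 kN.
Governing: min(1774.9, 2413.0, 1344.6, 1628.3) = 1344.6 kN → net-section rupture.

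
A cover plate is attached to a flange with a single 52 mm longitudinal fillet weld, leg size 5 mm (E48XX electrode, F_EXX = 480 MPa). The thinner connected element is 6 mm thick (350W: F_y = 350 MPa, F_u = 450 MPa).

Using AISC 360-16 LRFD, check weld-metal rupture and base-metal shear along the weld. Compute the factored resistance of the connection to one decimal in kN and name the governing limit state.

Weld metal: throat = 0.707×5 = 3.535 mm, L = 52 mm. φR_n = 0.75 × 0.6 × 480 × 3.535 × 52 = 39.7 kN.
Base metal shear (6 mm plate): yield φR_n = 1.0×0.6×350×6×52 = 65.5 kN; rupture φR_n = 0.75×0.6×450×6×52 = 63.2 kN; take 63.2 kN (rupture).
Governing: min(39.7, 63.2) = 39.7 kN → weld metal.

39.7 kN (weld metal governs)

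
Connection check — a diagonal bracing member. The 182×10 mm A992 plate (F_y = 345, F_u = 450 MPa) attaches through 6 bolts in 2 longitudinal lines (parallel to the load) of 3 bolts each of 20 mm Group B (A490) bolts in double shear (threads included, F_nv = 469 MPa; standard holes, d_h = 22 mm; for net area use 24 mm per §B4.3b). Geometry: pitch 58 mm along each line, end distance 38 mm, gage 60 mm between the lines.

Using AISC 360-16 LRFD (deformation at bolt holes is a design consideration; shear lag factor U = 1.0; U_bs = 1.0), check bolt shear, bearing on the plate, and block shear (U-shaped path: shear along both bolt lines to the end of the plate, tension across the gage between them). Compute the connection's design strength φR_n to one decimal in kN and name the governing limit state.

502.2 kN (block shear governs)

Bolt shear: A_b = π(20)²/4 = 314.16 mm². φR_n = 0.75 × 469 × 314.16 × 6 × 2 = 1326.1 kN.
Bearing (10 mm plate, F_u = 450 MPa): end bolts L_c = 38 − 22/2 = 27, R_n = min(1.2×27×10×450, 2.4×20×10×450) = 145.8 kN/bolt; interior L_c = 58 − 22 = 36, R_n = 194.4 kN/bolt. φR_n = 0.75 × (2×145.8 + 4×194.4) = 801.9 kN.
Block shear: shear path 2×[38+2×58] = 2×154 mm, A_gv = 3080, A_nv = 2×(154 − 2.5×24)×10 = 1880 mm²; tension across gage: (60 − 1×24)×10 = 360 mm². R_n = min(0.6×450×1880, 0.6×345×3080) + 1.0×450×360 = min(507.6, 637.56) + 162 = 669.6 kN. φR_n = 0.75 × 669.6 = 502.2 kN.
Governing: min(1326.1, 801.9, 502.2) = 502.2 kN → block shear.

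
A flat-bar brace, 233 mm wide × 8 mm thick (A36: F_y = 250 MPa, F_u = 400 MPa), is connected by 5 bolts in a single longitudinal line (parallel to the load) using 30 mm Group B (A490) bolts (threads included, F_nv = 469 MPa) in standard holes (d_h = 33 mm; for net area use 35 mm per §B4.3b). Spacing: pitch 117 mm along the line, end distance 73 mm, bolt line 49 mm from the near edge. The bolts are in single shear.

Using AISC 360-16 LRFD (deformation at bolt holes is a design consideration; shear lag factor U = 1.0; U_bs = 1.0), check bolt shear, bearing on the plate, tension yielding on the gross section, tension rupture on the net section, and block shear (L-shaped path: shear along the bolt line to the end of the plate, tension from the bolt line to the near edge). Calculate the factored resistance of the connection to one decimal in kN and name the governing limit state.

419.4 kN (gross-section yield governs)

Bolt shear: A_b = π(30)²/4 = 706.86 mm². φR_n = 0.75 × 469 × 706.86 × 5 × 1 = 1243.2 kN.
Bearing (8 mm plate, F_u = 400 MPa): end bolts L_c = 73 − 33/2 = 56.5, R_n = min(1.2×56.5×8×400, 2.4×30×8×400) = 216.96 kN/bolt; interior L_c = 117 − 33 = 84, R_n = 230.4 kN/bolt. φR_n = 0.75 × (1×216.96 + 4×230.4) = 853.9 kN.
Tension yield (gross): A_g = 233×8 = 1864 mm². φR_n = 0.90 × 250 × 1864 = 419.4 kN.
Tension rupture (net): A_n = (233 − 1×35)×8 = 1584 mm² (U = 1.0, A_e = A_n). φR_n = 0.75 × 400 × 1584 = 475.2 kN.
Block shear: shear path 1×[73+4×117] = 1×541 mm, A_gv = 4328, A_nv = 1×(541 − 4.5×35)×8 = 3068 mm²; tension to near edge: (49 − 0.5×35)×8 = 252 mm². R_n = min(0.6×400×3068, 0.6×250×4328) + 1.0×400×252 = min(736.32, 649.2) + 100.8 = 750 kN. φR_n = 0.75 × 750 = 562.5 kN.
Governing: min(1243.2, 853.9, 419.4, 475.2, 562.5) = 419.4 kN → gross-section yield.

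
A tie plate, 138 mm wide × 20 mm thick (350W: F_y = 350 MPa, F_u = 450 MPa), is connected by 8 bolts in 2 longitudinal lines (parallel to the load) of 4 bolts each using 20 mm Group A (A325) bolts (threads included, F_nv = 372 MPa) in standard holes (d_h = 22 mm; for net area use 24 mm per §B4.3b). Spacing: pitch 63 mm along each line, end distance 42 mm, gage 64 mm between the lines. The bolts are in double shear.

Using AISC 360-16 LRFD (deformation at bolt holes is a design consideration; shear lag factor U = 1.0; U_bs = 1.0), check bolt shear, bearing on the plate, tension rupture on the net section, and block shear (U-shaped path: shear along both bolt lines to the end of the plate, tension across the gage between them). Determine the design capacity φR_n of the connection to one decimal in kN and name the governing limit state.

Bolt shear: A_b = π(20)²/4 = 314.16 mm². φR_n = 0.75 × 372 × 314.16 × 8 × 2 = 1402.4 kN.
Bearing (20 mm plate, F_u = 450 MPa): end bolts L_c = 42 − 22/2 = 31, R_n = min(1.2×31×20×450, 2.4×20×20×450) = 334.8 kN/bolt; interior L_c = 63 − 22 = 41, R_n = 432 kN/bolt. φR_n = 0.75 × (2×334.8 + 6×432) = 2446.2 kN.
Tension rupture (net): A_n = (138 − 2×24)×20 = 1800 mm² (U = 1.0, A_e = A_n). φR_n = 0.75 × 450 × 1800 = 607.5 kN.
Block shear: shear path 2×[42+3×63] = 2×231 mm, A_gv = 9240, A_nv = 2×(231 − 3.5×24)×20 = 5880 mm²; tension across gage: (64 − 1×24)×20 = 800 mm². R_n = min(0.6×450×5880, 0.6×350×9240) + 1.0×450×800 = min(1587.6, 1940.4) + 360 = 1947.6 kN. φR_n = 0.75 × 1947.6 = 1460.7 kN.
Governing: min(1402.4, 2446.2, 607.5, 1460.7) = 607.5 kN → net-section rupture.

607.5 kN (net-section rupture governs)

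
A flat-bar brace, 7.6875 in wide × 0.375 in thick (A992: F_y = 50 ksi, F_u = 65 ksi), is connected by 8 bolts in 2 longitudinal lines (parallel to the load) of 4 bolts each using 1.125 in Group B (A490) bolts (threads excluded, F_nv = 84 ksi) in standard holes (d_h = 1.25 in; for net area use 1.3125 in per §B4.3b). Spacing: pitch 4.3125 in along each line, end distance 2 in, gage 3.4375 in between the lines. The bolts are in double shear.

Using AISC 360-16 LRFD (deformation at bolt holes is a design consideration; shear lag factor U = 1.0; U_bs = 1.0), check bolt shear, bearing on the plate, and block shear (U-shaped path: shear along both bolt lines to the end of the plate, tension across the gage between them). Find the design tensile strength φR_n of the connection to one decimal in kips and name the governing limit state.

265.8 kips (block shear governs)

Bolt shear: A_b = π(1.125)²/4 = 0.99402 in². φR_n = 0.75 × 84 × 0.99402 × 8 × 2 = 1002.0 kips.
Bearing (0.375 in plate, F_u = 65 ksi): end bolts L_c = 2 − 1.25/2 = 1.375, R_n = min(1.2×1.375×0.375×65, 2.4×1.125×0.375×65) = 40.219 kips/bolt; interior L_c = 4.3125 − 1.25 = 3.0625, R_n = 65.813 kips/bolt. φR_n = 0.75 × (2×40.219 + 6×65.813) = 356.5 kips.
Block shear: shear path 2×[2+3×4.3125] = 2×14.9375 in, A_gv = 11.203, A_nv = 2×(14.9375 − 3.5×1.3125)×0.375 = 7.7578 in²; tension across gage: (3.4375 − 1×1.3125)×0.375 = 0.79688 in². R_n = min(0.6×65×7.7578, 0.6×50×11.203) + 1.0×65×0.79688 = min(302.55, 336.09) + 51.797 = 354.35 kips. φR_n = 0.75 × 354.35 = 265.8 kips.
Governing: min(1002.0, 356.5, 265.8) = 265.8 kips → block shear.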